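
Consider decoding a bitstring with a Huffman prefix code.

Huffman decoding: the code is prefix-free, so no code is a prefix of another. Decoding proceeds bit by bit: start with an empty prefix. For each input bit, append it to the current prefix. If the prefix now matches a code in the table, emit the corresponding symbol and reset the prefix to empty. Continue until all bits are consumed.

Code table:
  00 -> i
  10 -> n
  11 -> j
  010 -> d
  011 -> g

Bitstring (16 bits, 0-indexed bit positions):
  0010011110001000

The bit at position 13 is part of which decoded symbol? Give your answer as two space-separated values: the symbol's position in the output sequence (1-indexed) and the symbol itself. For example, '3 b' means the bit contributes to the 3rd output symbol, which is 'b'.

Bit 0: prefix='0' (no match yet)
Bit 1: prefix='00' -> emit 'i', reset
Bit 2: prefix='1' (no match yet)
Bit 3: prefix='10' -> emit 'n', reset
Bit 4: prefix='0' (no match yet)
Bit 5: prefix='01' (no match yet)
Bit 6: prefix='011' -> emit 'g', reset
Bit 7: prefix='1' (no match yet)
Bit 8: prefix='11' -> emit 'j', reset
Bit 9: prefix='0' (no match yet)
Bit 10: prefix='00' -> emit 'i', reset
Bit 11: prefix='0' (no match yet)
Bit 12: prefix='01' (no match yet)
Bit 13: prefix='010' -> emit 'd', reset
Bit 14: prefix='0' (no match yet)
Bit 15: prefix='00' -> emit 'i', reset

Answer: 6 d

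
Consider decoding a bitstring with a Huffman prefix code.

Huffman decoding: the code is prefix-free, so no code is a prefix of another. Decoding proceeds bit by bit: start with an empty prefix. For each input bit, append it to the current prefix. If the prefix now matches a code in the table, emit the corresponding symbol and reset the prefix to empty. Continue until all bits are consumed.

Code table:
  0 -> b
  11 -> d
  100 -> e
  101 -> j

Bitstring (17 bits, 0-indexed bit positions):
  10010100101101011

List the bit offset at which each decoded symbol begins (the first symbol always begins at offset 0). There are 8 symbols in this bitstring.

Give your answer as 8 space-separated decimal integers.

Bit 0: prefix='1' (no match yet)
Bit 1: prefix='10' (no match yet)
Bit 2: prefix='100' -> emit 'e', reset
Bit 3: prefix='1' (no match yet)
Bit 4: prefix='10' (no match yet)
Bit 5: prefix='101' -> emit 'j', reset
Bit 6: prefix='0' -> emit 'b', reset
Bit 7: prefix='0' -> emit 'b', reset
Bit 8: prefix='1' (no match yet)
Bit 9: prefix='10' (no match yet)
Bit 10: prefix='101' -> emit 'j', reset
Bit 11: prefix='1' (no match yet)
Bit 12: prefix='10' (no match yet)
Bit 13: prefix='101' -> emit 'j', reset
Bit 14: prefix='0' -> emit 'b', reset
Bit 15: prefix='1' (no match yet)
Bit 16: prefix='11' -> emit 'd', reset

Answer: 0 3 6 7 8 11 14 15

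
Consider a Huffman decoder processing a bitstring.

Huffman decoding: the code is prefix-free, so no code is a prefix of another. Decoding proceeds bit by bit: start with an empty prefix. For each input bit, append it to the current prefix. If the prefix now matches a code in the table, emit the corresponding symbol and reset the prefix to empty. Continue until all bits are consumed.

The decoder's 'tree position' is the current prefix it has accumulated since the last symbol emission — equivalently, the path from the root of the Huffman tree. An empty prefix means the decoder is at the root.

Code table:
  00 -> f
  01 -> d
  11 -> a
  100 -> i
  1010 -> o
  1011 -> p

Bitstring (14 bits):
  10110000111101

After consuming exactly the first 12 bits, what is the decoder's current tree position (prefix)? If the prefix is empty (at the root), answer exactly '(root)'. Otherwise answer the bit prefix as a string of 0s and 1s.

Answer: (root)

Derivation:
Bit 0: prefix='1' (no match yet)
Bit 1: prefix='10' (no match yet)
Bit 2: prefix='101' (no match yet)
Bit 3: prefix='1011' -> emit 'p', reset
Bit 4: prefix='0' (no match yet)
Bit 5: prefix='00' -> emit 'f', reset
Bit 6: prefix='0' (no match yet)
Bit 7: prefix='00' -> emit 'f', reset
Bit 8: prefix='1' (no match yet)
Bit 9: prefix='11' -> emit 'a', reset
Bit 10: prefix='1' (no match yet)
Bit 11: prefix='11' -> emit 'a', reset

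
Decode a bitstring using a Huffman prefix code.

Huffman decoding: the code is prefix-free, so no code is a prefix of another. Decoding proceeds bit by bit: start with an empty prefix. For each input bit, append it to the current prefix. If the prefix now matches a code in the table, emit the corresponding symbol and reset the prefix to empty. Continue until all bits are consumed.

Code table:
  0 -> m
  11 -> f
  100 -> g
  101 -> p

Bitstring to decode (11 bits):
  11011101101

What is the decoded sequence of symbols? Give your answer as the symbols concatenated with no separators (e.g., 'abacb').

Bit 0: prefix='1' (no match yet)
Bit 1: prefix='11' -> emit 'f', reset
Bit 2: prefix='0' -> emit 'm', reset
Bit 3: prefix='1' (no match yet)
Bit 4: prefix='11' -> emit 'f', reset
Bit 5: prefix='1' (no match yet)
Bit 6: prefix='10' (no match yet)
Bit 7: prefix='101' -> emit 'p', reset
Bit 8: prefix='1' (no match yet)
Bit 9: prefix='10' (no match yet)
Bit 10: prefix='101' -> emit 'p', reset

Answer: fmfpp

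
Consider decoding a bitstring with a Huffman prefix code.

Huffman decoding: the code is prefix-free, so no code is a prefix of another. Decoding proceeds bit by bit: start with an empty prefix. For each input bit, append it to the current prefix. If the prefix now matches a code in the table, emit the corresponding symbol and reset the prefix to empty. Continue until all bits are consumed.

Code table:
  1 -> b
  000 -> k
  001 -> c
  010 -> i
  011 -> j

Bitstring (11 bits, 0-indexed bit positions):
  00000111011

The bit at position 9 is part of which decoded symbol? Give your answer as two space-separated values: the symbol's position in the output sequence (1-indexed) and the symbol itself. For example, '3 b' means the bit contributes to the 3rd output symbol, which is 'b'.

Bit 0: prefix='0' (no match yet)
Bit 1: prefix='00' (no match yet)
Bit 2: prefix='000' -> emit 'k', reset
Bit 3: prefix='0' (no match yet)
Bit 4: prefix='00' (no match yet)
Bit 5: prefix='001' -> emit 'c', reset
Bit 6: prefix='1' -> emit 'b', reset
Bit 7: prefix='1' -> emit 'b', reset
Bit 8: prefix='0' (no match yet)
Bit 9: prefix='01' (no match yet)
Bit 10: prefix='011' -> emit 'j', reset

Answer: 5 j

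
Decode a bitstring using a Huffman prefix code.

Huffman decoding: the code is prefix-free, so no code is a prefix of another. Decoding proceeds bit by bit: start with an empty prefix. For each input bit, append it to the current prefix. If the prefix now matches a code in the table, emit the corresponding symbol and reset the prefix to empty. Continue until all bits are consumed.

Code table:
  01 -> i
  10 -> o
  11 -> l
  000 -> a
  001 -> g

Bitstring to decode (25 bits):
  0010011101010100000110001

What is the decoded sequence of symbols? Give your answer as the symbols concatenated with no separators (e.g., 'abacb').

Bit 0: prefix='0' (no match yet)
Bit 1: prefix='00' (no match yet)
Bit 2: prefix='001' -> emit 'g', reset
Bit 3: prefix='0' (no match yet)
Bit 4: prefix='00' (no match yet)
Bit 5: prefix='001' -> emit 'g', reset
Bit 6: prefix='1' (no match yet)
Bit 7: prefix='11' -> emit 'l', reset
Bit 8: prefix='0' (no match yet)
Bit 9: prefix='01' -> emit 'i', reset
Bit 10: prefix='0' (no match yet)
Bit 11: prefix='01' -> emit 'i', reset
Bit 12: prefix='0' (no match yet)
Bit 13: prefix='01' -> emit 'i', reset
Bit 14: prefix='0' (no match yet)
Bit 15: prefix='00' (no match yet)
Bit 16: prefix='000' -> emit 'a', reset
Bit 17: prefix='0' (no match yet)
Bit 18: prefix='00' (no match yet)
Bit 19: prefix='001' -> emit 'g', reset
Bit 20: prefix='1' (no match yet)
Bit 21: prefix='10' -> emit 'o', reset
Bit 22: prefix='0' (no match yet)
Bit 23: prefix='00' (no match yet)
Bit 24: prefix='001' -> emit 'g', reset

Answer: ggliiiagog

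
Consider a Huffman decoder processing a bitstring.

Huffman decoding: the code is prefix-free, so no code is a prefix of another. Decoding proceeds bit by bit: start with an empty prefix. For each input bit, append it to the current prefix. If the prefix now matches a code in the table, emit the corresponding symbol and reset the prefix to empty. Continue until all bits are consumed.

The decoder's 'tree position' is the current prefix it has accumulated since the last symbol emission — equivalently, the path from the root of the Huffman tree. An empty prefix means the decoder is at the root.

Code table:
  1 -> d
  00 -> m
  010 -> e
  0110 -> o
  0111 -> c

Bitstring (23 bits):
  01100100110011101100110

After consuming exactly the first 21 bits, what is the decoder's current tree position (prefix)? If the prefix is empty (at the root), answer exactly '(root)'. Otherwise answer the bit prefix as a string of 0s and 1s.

Answer: 01

Derivation:
Bit 0: prefix='0' (no match yet)
Bit 1: prefix='01' (no match yet)
Bit 2: prefix='011' (no match yet)
Bit 3: prefix='0110' -> emit 'o', reset
Bit 4: prefix='0' (no match yet)
Bit 5: prefix='01' (no match yet)
Bit 6: prefix='010' -> emit 'e', reset
Bit 7: prefix='0' (no match yet)
Bit 8: prefix='01' (no match yet)
Bit 9: prefix='011' (no match yet)
Bit 10: prefix='0110' -> emit 'o', reset
Bit 11: prefix='0' (no match yet)
Bit 12: prefix='01' (no match yet)
Bit 13: prefix='011' (no match yet)
Bit 14: prefix='0111' -> emit 'c', reset
Bit 15: prefix='0' (no match yet)
Bit 16: prefix='01' (no match yet)
Bit 17: prefix='011' (no match yet)
Bit 18: prefix='0110' -> emit 'o', reset
Bit 19: prefix='0' (no match yet)
Bit 20: prefix='01' (no match yet)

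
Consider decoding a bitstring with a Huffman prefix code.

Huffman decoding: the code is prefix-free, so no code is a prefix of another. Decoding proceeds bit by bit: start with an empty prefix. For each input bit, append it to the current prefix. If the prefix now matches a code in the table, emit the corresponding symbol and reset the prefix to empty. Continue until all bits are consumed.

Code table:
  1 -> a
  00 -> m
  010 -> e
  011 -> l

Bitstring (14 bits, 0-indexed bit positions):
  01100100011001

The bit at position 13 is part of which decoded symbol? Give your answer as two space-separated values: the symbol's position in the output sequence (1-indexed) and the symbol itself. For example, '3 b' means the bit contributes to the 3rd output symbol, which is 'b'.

Answer: 7 a

Derivation:
Bit 0: prefix='0' (no match yet)
Bit 1: prefix='01' (no match yet)
Bit 2: prefix='011' -> emit 'l', reset
Bit 3: prefix='0' (no match yet)
Bit 4: prefix='00' -> emit 'm', reset
Bit 5: prefix='1' -> emit 'a', reset
Bit 6: prefix='0' (no match yet)
Bit 7: prefix='00' -> emit 'm', reset
Bit 8: prefix='0' (no match yet)
Bit 9: prefix='01' (no match yet)
Bit 10: prefix='011' -> emit 'l', reset
Bit 11: prefix='0' (no match yet)
Bit 12: prefix='00' -> emit 'm', reset
Bit 13: prefix='1' -> emit 'a', reset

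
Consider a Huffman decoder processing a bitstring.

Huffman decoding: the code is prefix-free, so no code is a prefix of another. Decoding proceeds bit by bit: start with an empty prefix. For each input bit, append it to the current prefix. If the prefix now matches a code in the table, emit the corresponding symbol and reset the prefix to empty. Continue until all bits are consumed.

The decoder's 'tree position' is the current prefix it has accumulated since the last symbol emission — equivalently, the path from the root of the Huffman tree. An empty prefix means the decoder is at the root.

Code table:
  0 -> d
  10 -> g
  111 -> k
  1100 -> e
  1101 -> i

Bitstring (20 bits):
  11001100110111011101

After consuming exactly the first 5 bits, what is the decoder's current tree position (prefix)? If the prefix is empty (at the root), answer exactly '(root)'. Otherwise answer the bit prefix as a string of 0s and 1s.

Bit 0: prefix='1' (no match yet)
Bit 1: prefix='11' (no match yet)
Bit 2: prefix='110' (no match yet)
Bit 3: prefix='1100' -> emit 'e', reset
Bit 4: prefix='1' (no match yet)

Answer: 1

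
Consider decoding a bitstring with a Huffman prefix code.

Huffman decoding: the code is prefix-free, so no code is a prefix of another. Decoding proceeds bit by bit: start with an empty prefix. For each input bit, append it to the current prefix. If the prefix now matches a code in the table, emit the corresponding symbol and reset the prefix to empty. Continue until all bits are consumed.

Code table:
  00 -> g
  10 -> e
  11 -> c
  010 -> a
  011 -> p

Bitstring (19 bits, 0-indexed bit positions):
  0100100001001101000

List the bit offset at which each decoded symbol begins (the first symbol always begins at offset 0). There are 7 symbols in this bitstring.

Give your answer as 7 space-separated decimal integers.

Answer: 0 3 6 8 11 14 17

Derivation:
Bit 0: prefix='0' (no match yet)
Bit 1: prefix='01' (no match yet)
Bit 2: prefix='010' -> emit 'a', reset
Bit 3: prefix='0' (no match yet)
Bit 4: prefix='01' (no match yet)
Bit 5: prefix='010' -> emit 'a', reset
Bit 6: prefix='0' (no match yet)
Bit 7: prefix='00' -> emit 'g', reset
Bit 8: prefix='0' (no match yet)
Bit 9: prefix='01' (no match yet)
Bit 10: prefix='010' -> emit 'a', reset
Bit 11: prefix='0' (no match yet)
Bit 12: prefix='01' (no match yet)
Bit 13: prefix='011' -> emit 'p', reset
Bit 14: prefix='0' (no match yet)
Bit 15: prefix='01' (no match yet)
Bit 16: prefix='010' -> emit 'a', reset
Bit 17: prefix='0' (no match yet)
Bit 18: prefix='00' -> emit 'g', reset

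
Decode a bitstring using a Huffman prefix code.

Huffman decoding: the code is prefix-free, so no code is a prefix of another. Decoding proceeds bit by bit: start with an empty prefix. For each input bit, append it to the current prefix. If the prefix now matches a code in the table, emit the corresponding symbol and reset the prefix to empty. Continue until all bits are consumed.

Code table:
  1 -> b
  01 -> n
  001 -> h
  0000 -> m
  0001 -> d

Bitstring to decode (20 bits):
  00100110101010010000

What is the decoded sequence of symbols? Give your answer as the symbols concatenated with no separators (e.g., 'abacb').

Answer: hhbnnnhm

Derivation:
Bit 0: prefix='0' (no match yet)
Bit 1: prefix='00' (no match yet)
Bit 2: prefix='001' -> emit 'h', reset
Bit 3: prefix='0' (no match yet)
Bit 4: prefix='00' (no match yet)
Bit 5: prefix='001' -> emit 'h', reset
Bit 6: prefix='1' -> emit 'b', reset
Bit 7: prefix='0' (no match yet)
Bit 8: prefix='01' -> emit 'n', reset
Bit 9: prefix='0' (no match yet)
Bit 10: prefix='01' -> emit 'n', reset
Bit 11: prefix='0' (no match yet)
Bit 12: prefix='01' -> emit 'n', reset
Bit 13: prefix='0' (no match yet)
Bit 14: prefix='00' (no match yet)
Bit 15: prefix='001' -> emit 'h', reset
Bit 16: prefix='0' (no match yet)
Bit 17: prefix='00' (no match yet)
Bit 18: prefix='000' (no match yet)
Bit 19: prefix='0000' -> emit 'm', reset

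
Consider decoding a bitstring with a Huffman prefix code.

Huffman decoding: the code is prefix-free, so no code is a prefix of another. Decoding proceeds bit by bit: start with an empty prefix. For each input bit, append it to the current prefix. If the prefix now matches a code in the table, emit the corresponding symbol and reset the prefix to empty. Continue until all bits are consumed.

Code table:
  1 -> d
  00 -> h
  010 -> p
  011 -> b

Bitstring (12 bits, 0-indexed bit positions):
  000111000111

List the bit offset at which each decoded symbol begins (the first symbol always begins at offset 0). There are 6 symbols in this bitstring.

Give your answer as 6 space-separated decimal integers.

Bit 0: prefix='0' (no match yet)
Bit 1: prefix='00' -> emit 'h', reset
Bit 2: prefix='0' (no match yet)
Bit 3: prefix='01' (no match yet)
Bit 4: prefix='011' -> emit 'b', reset
Bit 5: prefix='1' -> emit 'd', reset
Bit 6: prefix='0' (no match yet)
Bit 7: prefix='00' -> emit 'h', reset
Bit 8: prefix='0' (no match yet)
Bit 9: prefix='01' (no match yet)
Bit 10: prefix='011' -> emit 'b', reset
Bit 11: prefix='1' -> emit 'd', reset

Answer: 0 2 5 6 8 11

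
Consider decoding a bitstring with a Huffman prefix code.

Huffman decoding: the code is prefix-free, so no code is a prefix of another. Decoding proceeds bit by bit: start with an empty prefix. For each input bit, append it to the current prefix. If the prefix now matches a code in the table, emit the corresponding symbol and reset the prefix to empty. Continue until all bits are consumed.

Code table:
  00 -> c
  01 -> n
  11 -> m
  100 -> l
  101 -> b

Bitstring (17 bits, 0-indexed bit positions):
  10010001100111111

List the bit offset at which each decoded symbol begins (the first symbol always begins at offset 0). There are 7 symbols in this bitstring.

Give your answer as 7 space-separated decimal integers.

Answer: 0 3 6 8 11 13 15

Derivation:
Bit 0: prefix='1' (no match yet)
Bit 1: prefix='10' (no match yet)
Bit 2: prefix='100' -> emit 'l', reset
Bit 3: prefix='1' (no match yet)
Bit 4: prefix='10' (no match yet)
Bit 5: prefix='100' -> emit 'l', reset
Bit 6: prefix='0' (no match yet)
Bit 7: prefix='01' -> emit 'n', reset
Bit 8: prefix='1' (no match yet)
Bit 9: prefix='10' (no match yet)
Bit 10: prefix='100' -> emit 'l', reset
Bit 11: prefix='1' (no match yet)
Bit 12: prefix='11' -> emit 'm', reset
Bit 13: prefix='1' (no match yet)
Bit 14: prefix='11' -> emit 'm', reset
Bit 15: prefix='1' (no match yet)
Bit 16: prefix='11' -> emit 'm', reset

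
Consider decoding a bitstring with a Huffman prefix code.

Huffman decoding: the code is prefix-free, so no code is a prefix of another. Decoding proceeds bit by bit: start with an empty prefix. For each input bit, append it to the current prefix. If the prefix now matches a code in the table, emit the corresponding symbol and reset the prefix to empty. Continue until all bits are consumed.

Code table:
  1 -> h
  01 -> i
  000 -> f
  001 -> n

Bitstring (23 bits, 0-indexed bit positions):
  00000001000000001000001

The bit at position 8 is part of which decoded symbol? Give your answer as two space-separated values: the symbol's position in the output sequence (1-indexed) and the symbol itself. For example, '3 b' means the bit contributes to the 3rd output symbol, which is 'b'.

Bit 0: prefix='0' (no match yet)
Bit 1: prefix='00' (no match yet)
Bit 2: prefix='000' -> emit 'f', reset
Bit 3: prefix='0' (no match yet)
Bit 4: prefix='00' (no match yet)
Bit 5: prefix='000' -> emit 'f', reset
Bit 6: prefix='0' (no match yet)
Bit 7: prefix='01' -> emit 'i', reset
Bit 8: prefix='0' (no match yet)
Bit 9: prefix='00' (no match yet)
Bit 10: prefix='000' -> emit 'f', reset
Bit 11: prefix='0' (no match yet)
Bit 12: prefix='00' (no match yet)

Answer: 4 f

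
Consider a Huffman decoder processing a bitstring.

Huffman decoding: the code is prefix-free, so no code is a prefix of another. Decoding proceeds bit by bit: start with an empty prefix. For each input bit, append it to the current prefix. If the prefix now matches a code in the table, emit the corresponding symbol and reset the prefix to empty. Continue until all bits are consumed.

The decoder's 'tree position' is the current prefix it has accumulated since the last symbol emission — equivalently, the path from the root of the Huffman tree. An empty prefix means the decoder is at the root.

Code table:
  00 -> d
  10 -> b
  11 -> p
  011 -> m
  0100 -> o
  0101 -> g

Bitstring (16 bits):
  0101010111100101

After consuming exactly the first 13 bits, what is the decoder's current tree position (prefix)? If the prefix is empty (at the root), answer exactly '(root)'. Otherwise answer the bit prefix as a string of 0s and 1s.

Bit 0: prefix='0' (no match yet)
Bit 1: prefix='01' (no match yet)
Bit 2: prefix='010' (no match yet)
Bit 3: prefix='0101' -> emit 'g', reset
Bit 4: prefix='0' (no match yet)
Bit 5: prefix='01' (no match yet)
Bit 6: prefix='010' (no match yet)
Bit 7: prefix='0101' -> emit 'g', reset
Bit 8: prefix='1' (no match yet)
Bit 9: prefix='11' -> emit 'p', reset
Bit 10: prefix='1' (no match yet)
Bit 11: prefix='10' -> emit 'b', reset
Bit 12: prefix='0' (no match yet)

Answer: 0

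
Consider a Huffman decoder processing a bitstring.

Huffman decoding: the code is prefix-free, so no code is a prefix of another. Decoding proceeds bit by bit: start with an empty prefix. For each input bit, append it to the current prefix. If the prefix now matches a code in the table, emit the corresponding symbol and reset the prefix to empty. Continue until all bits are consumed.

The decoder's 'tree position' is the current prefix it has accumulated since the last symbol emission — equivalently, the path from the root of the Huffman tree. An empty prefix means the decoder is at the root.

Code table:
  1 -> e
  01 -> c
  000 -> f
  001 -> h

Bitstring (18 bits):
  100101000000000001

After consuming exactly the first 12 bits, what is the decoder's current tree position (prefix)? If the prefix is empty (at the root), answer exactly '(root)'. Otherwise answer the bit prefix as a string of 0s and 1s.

Answer: (root)

Derivation:
Bit 0: prefix='1' -> emit 'e', reset
Bit 1: prefix='0' (no match yet)
Bit 2: prefix='00' (no match yet)
Bit 3: prefix='001' -> emit 'h', reset
Bit 4: prefix='0' (no match yet)
Bit 5: prefix='01' -> emit 'c', reset
Bit 6: prefix='0' (no match yet)
Bit 7: prefix='00' (no match yet)
Bit 8: prefix='000' -> emit 'f', reset
Bit 9: prefix='0' (no match yet)
Bit 10: prefix='00' (no match yet)
Bit 11: prefix='000' -> emit 'f', reset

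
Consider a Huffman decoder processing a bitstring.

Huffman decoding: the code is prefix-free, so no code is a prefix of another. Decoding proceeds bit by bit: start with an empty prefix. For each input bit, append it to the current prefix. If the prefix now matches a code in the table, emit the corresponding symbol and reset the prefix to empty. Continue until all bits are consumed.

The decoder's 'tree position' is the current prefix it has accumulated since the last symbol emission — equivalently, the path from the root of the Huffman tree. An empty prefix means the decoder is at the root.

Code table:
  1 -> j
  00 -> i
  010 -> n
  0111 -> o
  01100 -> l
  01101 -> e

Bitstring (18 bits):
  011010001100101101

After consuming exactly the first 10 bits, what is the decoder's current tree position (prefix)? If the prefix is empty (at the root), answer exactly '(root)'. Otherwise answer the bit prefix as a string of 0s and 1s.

Bit 0: prefix='0' (no match yet)
Bit 1: prefix='01' (no match yet)
Bit 2: prefix='011' (no match yet)
Bit 3: prefix='0110' (no match yet)
Bit 4: prefix='01101' -> emit 'e', reset
Bit 5: prefix='0' (no match yet)
Bit 6: prefix='00' -> emit 'i', reset
Bit 7: prefix='0' (no match yet)
Bit 8: prefix='01' (no match yet)
Bit 9: prefix='011' (no match yet)

Answer: 011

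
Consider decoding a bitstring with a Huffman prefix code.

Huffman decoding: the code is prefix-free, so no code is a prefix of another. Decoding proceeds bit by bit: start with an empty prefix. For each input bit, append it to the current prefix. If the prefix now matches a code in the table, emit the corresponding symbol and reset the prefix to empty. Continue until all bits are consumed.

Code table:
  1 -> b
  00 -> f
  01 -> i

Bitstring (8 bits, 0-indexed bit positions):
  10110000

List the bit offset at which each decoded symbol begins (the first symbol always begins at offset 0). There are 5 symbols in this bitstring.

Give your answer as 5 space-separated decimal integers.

Bit 0: prefix='1' -> emit 'b', reset
Bit 1: prefix='0' (no match yet)
Bit 2: prefix='01' -> emit 'i', reset
Bit 3: prefix='1' -> emit 'b', reset
Bit 4: prefix='0' (no match yet)
Bit 5: prefix='00' -> emit 'f', reset
Bit 6: prefix='0' (no match yet)
Bit 7: prefix='00' -> emit 'f', reset

Answer: 0 1 3 4 6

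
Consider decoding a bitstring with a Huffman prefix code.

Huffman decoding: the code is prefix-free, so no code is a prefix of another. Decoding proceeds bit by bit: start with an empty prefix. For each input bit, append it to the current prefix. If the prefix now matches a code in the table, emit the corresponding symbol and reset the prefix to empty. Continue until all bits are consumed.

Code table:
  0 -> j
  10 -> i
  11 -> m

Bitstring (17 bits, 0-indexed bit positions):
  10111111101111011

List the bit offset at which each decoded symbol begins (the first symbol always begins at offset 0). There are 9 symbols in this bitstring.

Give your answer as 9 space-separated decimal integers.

Bit 0: prefix='1' (no match yet)
Bit 1: prefix='10' -> emit 'i', reset
Bit 2: prefix='1' (no match yet)
Bit 3: prefix='11' -> emit 'm', reset
Bit 4: prefix='1' (no match yet)
Bit 5: prefix='11' -> emit 'm', reset
Bit 6: prefix='1' (no match yet)
Bit 7: prefix='11' -> emit 'm', reset
Bit 8: prefix='1' (no match yet)
Bit 9: prefix='10' -> emit 'i', reset
Bit 10: prefix='1' (no match yet)
Bit 11: prefix='11' -> emit 'm', reset
Bit 12: prefix='1' (no match yet)
Bit 13: prefix='11' -> emit 'm', reset
Bit 14: prefix='0' -> emit 'j', reset
Bit 15: prefix='1' (no match yet)
Bit 16: prefix='11' -> emit 'm', reset

Answer: 0 2 4 6 8 10 12 14 15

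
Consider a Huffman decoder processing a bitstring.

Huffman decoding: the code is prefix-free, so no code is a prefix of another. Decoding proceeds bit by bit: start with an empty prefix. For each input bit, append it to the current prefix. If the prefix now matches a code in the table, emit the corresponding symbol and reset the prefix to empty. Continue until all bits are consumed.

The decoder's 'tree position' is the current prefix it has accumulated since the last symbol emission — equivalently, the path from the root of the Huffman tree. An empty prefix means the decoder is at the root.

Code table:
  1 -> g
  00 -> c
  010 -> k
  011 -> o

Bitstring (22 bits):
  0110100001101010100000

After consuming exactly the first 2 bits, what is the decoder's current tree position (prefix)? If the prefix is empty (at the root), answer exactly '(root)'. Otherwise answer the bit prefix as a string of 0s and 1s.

Bit 0: prefix='0' (no match yet)
Bit 1: prefix='01' (no match yet)

Answer: 01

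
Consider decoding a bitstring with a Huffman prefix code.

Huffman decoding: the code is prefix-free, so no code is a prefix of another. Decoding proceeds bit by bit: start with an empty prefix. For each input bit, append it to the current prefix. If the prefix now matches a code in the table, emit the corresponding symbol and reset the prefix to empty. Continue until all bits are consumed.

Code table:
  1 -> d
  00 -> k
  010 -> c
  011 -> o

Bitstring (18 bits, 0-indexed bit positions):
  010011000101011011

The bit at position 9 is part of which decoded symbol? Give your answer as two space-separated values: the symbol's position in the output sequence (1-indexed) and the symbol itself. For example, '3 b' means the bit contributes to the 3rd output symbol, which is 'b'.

Bit 0: prefix='0' (no match yet)
Bit 1: prefix='01' (no match yet)
Bit 2: prefix='010' -> emit 'c', reset
Bit 3: prefix='0' (no match yet)
Bit 4: prefix='01' (no match yet)
Bit 5: prefix='011' -> emit 'o', reset
Bit 6: prefix='0' (no match yet)
Bit 7: prefix='00' -> emit 'k', reset
Bit 8: prefix='0' (no match yet)
Bit 9: prefix='01' (no match yet)
Bit 10: prefix='010' -> emit 'c', reset
Bit 11: prefix='1' -> emit 'd', reset
Bit 12: prefix='0' (no match yet)
Bit 13: prefix='01' (no match yet)

Answer: 4 c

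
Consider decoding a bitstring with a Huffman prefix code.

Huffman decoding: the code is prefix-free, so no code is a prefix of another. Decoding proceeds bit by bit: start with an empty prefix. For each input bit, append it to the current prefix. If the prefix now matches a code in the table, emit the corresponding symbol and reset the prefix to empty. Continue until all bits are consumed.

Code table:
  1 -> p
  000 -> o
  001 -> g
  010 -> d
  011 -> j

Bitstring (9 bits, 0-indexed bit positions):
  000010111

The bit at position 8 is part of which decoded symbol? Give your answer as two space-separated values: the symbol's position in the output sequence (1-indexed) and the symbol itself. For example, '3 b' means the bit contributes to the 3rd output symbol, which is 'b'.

Bit 0: prefix='0' (no match yet)
Bit 1: prefix='00' (no match yet)
Bit 2: prefix='000' -> emit 'o', reset
Bit 3: prefix='0' (no match yet)
Bit 4: prefix='01' (no match yet)
Bit 5: prefix='010' -> emit 'd', reset
Bit 6: prefix='1' -> emit 'p', reset
Bit 7: prefix='1' -> emit 'p', reset
Bit 8: prefix='1' -> emit 'p', reset

Answer: 5 p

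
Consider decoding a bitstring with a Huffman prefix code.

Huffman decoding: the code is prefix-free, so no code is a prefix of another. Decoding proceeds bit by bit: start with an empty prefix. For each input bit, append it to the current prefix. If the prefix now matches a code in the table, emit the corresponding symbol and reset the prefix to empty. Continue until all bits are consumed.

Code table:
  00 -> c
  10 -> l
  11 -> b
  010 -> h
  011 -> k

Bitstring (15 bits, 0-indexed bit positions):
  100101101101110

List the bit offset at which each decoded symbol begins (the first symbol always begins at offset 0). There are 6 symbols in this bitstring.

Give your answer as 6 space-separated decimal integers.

Bit 0: prefix='1' (no match yet)
Bit 1: prefix='10' -> emit 'l', reset
Bit 2: prefix='0' (no match yet)
Bit 3: prefix='01' (no match yet)
Bit 4: prefix='010' -> emit 'h', reset
Bit 5: prefix='1' (no match yet)
Bit 6: prefix='11' -> emit 'b', reset
Bit 7: prefix='0' (no match yet)
Bit 8: prefix='01' (no match yet)
Bit 9: prefix='011' -> emit 'k', reset
Bit 10: prefix='0' (no match yet)
Bit 11: prefix='01' (no match yet)
Bit 12: prefix='011' -> emit 'k', reset
Bit 13: prefix='1' (no match yet)
Bit 14: prefix='10' -> emit 'l', reset

Answer: 0 2 5 7 10 13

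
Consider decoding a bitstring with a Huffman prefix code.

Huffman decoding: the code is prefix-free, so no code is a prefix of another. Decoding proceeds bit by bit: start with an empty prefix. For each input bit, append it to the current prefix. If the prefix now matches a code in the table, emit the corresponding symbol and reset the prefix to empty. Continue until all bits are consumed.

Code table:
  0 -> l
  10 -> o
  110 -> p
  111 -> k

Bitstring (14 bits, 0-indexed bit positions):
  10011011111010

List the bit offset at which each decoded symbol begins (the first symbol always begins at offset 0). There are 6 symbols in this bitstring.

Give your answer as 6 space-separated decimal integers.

Answer: 0 2 3 6 9 12

Derivation:
Bit 0: prefix='1' (no match yet)
Bit 1: prefix='10' -> emit 'o', reset
Bit 2: prefix='0' -> emit 'l', reset
Bit 3: prefix='1' (no match yet)
Bit 4: prefix='11' (no match yet)
Bit 5: prefix='110' -> emit 'p', reset
Bit 6: prefix='1' (no match yet)
Bit 7: prefix='11' (no match yet)
Bit 8: prefix='111' -> emit 'k', reset
Bit 9: prefix='1' (no match yet)
Bit 10: prefix='11' (no match yet)
Bit 11: prefix='110' -> emit 'p', reset
Bit 12: prefix='1' (no match yet)
Bit 13: prefix='10' -> emit 'o', reset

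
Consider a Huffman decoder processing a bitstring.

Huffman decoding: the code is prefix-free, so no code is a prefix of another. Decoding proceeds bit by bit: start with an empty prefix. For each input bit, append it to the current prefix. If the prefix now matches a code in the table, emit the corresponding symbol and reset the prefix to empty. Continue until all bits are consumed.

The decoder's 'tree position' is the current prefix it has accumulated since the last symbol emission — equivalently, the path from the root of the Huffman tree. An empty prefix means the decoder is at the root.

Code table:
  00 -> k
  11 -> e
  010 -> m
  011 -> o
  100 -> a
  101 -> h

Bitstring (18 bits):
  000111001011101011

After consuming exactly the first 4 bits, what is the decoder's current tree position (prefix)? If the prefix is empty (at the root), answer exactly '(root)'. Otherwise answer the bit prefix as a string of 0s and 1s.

Answer: 01

Derivation:
Bit 0: prefix='0' (no match yet)
Bit 1: prefix='00' -> emit 'k', reset
Bit 2: prefix='0' (no match yet)
Bit 3: prefix='01' (no match yet)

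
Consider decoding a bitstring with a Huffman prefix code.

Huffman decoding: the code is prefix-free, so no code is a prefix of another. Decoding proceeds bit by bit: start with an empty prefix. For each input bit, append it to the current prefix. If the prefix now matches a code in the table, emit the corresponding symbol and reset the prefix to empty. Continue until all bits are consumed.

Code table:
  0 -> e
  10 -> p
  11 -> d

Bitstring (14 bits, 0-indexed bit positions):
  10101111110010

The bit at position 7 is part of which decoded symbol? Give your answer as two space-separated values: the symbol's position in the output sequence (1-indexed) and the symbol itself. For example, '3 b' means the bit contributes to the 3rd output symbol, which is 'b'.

Bit 0: prefix='1' (no match yet)
Bit 1: prefix='10' -> emit 'p', reset
Bit 2: prefix='1' (no match yet)
Bit 3: prefix='10' -> emit 'p', reset
Bit 4: prefix='1' (no match yet)
Bit 5: prefix='11' -> emit 'd', reset
Bit 6: prefix='1' (no match yet)
Bit 7: prefix='11' -> emit 'd', reset
Bit 8: prefix='1' (no match yet)
Bit 9: prefix='11' -> emit 'd', reset
Bit 10: prefix='0' -> emit 'e', reset
Bit 11: prefix='0' -> emit 'e', reset

Answer: 4 d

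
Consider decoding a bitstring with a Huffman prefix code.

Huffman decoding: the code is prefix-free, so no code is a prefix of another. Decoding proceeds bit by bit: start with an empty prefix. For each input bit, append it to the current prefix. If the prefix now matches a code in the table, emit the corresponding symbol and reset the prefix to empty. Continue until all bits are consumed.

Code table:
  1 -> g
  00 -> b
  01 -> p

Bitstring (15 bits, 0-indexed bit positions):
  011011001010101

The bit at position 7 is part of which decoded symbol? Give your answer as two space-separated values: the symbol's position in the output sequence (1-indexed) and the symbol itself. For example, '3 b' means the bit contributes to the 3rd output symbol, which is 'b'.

Answer: 5 b

Derivation:
Bit 0: prefix='0' (no match yet)
Bit 1: prefix='01' -> emit 'p', reset
Bit 2: prefix='1' -> emit 'g', reset
Bit 3: prefix='0' (no match yet)
Bit 4: prefix='01' -> emit 'p', reset
Bit 5: prefix='1' -> emit 'g', reset
Bit 6: prefix='0' (no match yet)
Bit 7: prefix='00' -> emit 'b', reset
Bit 8: prefix='1' -> emit 'g', reset
Bit 9: prefix='0' (no match yet)
Bit 10: prefix='01' -> emit 'p', reset
Bit 11: prefix='0' (no match yet)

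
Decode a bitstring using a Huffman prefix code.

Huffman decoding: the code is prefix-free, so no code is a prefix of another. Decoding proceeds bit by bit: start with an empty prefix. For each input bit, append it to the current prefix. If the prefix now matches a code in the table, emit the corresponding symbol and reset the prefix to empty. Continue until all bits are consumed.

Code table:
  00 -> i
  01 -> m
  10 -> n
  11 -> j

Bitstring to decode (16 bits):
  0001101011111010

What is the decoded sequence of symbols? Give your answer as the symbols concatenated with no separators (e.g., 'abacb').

Bit 0: prefix='0' (no match yet)
Bit 1: prefix='00' -> emit 'i', reset
Bit 2: prefix='0' (no match yet)
Bit 3: prefix='01' -> emit 'm', reset
Bit 4: prefix='1' (no match yet)
Bit 5: prefix='10' -> emit 'n', reset
Bit 6: prefix='1' (no match yet)
Bit 7: prefix='10' -> emit 'n', reset
Bit 8: prefix='1' (no match yet)
Bit 9: prefix='11' -> emit 'j', reset
Bit 10: prefix='1' (no match yet)
Bit 11: prefix='11' -> emit 'j', reset
Bit 12: prefix='1' (no match yet)
Bit 13: prefix='10' -> emit 'n', reset
Bit 14: prefix='1' (no match yet)
Bit 15: prefix='10' -> emit 'n', reset

Answer: imnnjjnn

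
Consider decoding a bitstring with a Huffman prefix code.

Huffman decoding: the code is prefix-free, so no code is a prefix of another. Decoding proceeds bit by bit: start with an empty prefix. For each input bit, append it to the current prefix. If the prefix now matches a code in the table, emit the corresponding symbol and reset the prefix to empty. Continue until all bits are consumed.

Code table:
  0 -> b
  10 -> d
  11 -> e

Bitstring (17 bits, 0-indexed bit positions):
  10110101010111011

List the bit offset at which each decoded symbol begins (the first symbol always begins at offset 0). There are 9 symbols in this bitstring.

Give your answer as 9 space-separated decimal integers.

Bit 0: prefix='1' (no match yet)
Bit 1: prefix='10' -> emit 'd', reset
Bit 2: prefix='1' (no match yet)
Bit 3: prefix='11' -> emit 'e', reset
Bit 4: prefix='0' -> emit 'b', reset
Bit 5: prefix='1' (no match yet)
Bit 6: prefix='10' -> emit 'd', reset
Bit 7: prefix='1' (no match yet)
Bit 8: prefix='10' -> emit 'd', reset
Bit 9: prefix='1' (no match yet)
Bit 10: prefix='10' -> emit 'd', reset
Bit 11: prefix='1' (no match yet)
Bit 12: prefix='11' -> emit 'e', reset
Bit 13: prefix='1' (no match yet)
Bit 14: prefix='10' -> emit 'd', reset
Bit 15: prefix='1' (no match yet)
Bit 16: prefix='11' -> emit 'e', reset

Answer: 0 2 4 5 7 9 11 13 15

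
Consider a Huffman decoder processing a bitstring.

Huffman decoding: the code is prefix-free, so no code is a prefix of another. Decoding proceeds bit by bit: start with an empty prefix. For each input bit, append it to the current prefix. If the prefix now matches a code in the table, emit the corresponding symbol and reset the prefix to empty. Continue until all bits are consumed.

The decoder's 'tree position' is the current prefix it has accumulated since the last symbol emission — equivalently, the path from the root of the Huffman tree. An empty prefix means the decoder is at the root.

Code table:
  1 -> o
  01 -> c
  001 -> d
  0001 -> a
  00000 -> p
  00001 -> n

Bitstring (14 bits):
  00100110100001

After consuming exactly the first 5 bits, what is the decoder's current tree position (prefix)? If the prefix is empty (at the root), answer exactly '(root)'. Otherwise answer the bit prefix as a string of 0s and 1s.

Answer: 00

Derivation:
Bit 0: prefix='0' (no match yet)
Bit 1: prefix='00' (no match yet)
Bit 2: prefix='001' -> emit 'd', reset
Bit 3: prefix='0' (no match yet)
Bit 4: prefix='00' (no match yet)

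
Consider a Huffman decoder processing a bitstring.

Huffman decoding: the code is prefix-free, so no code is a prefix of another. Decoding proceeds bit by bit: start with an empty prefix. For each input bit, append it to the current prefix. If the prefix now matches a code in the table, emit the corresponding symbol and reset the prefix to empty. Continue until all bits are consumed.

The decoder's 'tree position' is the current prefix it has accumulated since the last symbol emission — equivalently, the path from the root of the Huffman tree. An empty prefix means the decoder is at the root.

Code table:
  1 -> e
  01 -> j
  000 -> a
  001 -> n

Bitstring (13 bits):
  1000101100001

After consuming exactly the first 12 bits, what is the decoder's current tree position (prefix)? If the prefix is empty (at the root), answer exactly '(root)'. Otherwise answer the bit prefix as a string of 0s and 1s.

Answer: 0

Derivation:
Bit 0: prefix='1' -> emit 'e', reset
Bit 1: prefix='0' (no match yet)
Bit 2: prefix='00' (no match yet)
Bit 3: prefix='000' -> emit 'a', reset
Bit 4: prefix='1' -> emit 'e', reset
Bit 5: prefix='0' (no match yet)
Bit 6: prefix='01' -> emit 'j', reset
Bit 7: prefix='1' -> emit 'e', reset
Bit 8: prefix='0' (no match yet)
Bit 9: prefix='00' (no match yet)
Bit 10: prefix='000' -> emit 'a', reset
Bit 11: prefix='0' (no match yet)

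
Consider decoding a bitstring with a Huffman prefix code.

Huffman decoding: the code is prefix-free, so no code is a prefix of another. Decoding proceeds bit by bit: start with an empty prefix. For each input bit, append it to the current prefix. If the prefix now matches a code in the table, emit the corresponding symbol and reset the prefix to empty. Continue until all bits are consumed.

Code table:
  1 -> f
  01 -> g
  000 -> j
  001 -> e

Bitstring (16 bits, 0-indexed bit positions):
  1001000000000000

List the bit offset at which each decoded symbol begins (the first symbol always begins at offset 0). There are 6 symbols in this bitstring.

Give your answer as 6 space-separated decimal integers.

Bit 0: prefix='1' -> emit 'f', reset
Bit 1: prefix='0' (no match yet)
Bit 2: prefix='00' (no match yet)
Bit 3: prefix='001' -> emit 'e', reset
Bit 4: prefix='0' (no match yet)
Bit 5: prefix='00' (no match yet)
Bit 6: prefix='000' -> emit 'j', reset
Bit 7: prefix='0' (no match yet)
Bit 8: prefix='00' (no match yet)
Bit 9: prefix='000' -> emit 'j', reset
Bit 10: prefix='0' (no match yet)
Bit 11: prefix='00' (no match yet)
Bit 12: prefix='000' -> emit 'j', reset
Bit 13: prefix='0' (no match yet)
Bit 14: prefix='00' (no match yet)
Bit 15: prefix='000' -> emit 'j', reset

Answer: 0 1 4 7 10 13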